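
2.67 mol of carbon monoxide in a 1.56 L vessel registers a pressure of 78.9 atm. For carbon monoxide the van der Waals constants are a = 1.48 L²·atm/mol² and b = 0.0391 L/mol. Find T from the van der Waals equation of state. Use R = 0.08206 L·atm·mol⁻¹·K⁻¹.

T ≈ 553.0 K

T = (P + a n²/V²)(V − nb)/(nR)
P + a n²/V² = 78.9 + (1.48)(2.67)²/(1.56)² = 83.235 atm
V − nb = 1.56 − (2.67)(0.0391) = 1.4556 L
T = (83.235)(1.4556)/((2.67)(0.08206)) = 553.0 K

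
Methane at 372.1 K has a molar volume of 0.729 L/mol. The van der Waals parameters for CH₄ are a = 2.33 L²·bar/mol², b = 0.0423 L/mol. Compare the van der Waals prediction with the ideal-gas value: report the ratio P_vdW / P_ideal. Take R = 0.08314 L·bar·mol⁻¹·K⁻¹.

Ideal: P_ideal = RT/V_m = (0.08314)(372.1)/0.729 = 42.4368 bar
vdW: P = RT/(V_m − b) − a/V_m² = 30.9364/0.686700 − 2.33/0.531441 = 45.0508 − 4.38431 = 40.6665 bar
Ratio = 40.6665/42.4368 = 0.9583

P_vdW / P_ideal ≈ 0.9583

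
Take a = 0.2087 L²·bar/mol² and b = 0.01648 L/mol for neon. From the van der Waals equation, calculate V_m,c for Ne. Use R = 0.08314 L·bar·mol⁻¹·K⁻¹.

For a van der Waals gas, V_m,c = 3b.
V_m,c = 3×0.01648 = 0.04944 L/mol

V_m,c ≈ 0.04944 L/mol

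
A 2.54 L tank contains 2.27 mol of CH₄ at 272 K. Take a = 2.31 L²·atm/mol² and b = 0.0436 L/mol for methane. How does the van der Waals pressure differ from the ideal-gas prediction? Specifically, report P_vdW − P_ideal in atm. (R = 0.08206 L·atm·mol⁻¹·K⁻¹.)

Ideal: P_ideal = nRT/V = (2.27)(0.08206)(272)/2.54 = 19.9477 atm
vdW: P = nRT/(V − nb) − a n²/V² = 50.6671/2.44103 − 11.9032/6.45160 = 20.7564 − 1.84500 = 18.9114 atm
ΔP = 18.9114 − 19.9477 = -1.036 atm

ΔP ≈ -1.036 atm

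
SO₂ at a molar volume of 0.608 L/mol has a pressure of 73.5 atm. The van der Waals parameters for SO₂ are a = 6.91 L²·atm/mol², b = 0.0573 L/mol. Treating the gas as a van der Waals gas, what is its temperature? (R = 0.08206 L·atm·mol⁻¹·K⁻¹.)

T = (P + a/V_m²)(V_m − b)/R
P + a/V_m² = 73.5 + 6.91/(0.608)² = 92.193 atm
V_m − b = 0.608 − 0.0573 = 0.55070 L/mol
T = (92.193)(0.55070)/0.08206 = 618.7 K

T ≈ 618.7 K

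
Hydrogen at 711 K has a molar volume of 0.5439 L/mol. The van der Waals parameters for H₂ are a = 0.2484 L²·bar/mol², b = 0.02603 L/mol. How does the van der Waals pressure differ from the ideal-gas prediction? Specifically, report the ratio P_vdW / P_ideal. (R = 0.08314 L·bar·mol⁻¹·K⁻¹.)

Ideal: P_ideal = RT/V_m = (0.08314)(711)/0.5439 = 108.683 bar
vdW: P = RT/(V_m − b) − a/V_m² = 59.1125/0.517870 − 0.2484/0.295827 = 114.145 − 0.839680 = 113.305 bar
Ratio = 113.305/108.683 = 1.043

P_vdW / P_ideal ≈ 1.043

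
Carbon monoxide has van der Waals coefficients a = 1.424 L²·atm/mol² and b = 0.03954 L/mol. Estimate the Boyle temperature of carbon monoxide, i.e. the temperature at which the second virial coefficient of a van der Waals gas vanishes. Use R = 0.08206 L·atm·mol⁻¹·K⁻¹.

T_B ≈ 438.9 K

For a van der Waals gas the second virial coefficient B₂ = b − a/(RT) vanishes at T_B = a/(Rb).
T_B = 1.424/(0.08206×0.03954) = 1.424/0.0032447 = 438.9 K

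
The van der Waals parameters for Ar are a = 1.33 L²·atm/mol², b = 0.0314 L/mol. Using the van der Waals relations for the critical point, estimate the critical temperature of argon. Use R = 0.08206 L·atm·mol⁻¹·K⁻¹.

T_c ≈ 152.9 K

For a van der Waals gas, T_c = 8a/(27Rb).
T_c = 8×1.33/(27×0.08206×0.0314) = 10.640/0.069570 = 152.9 K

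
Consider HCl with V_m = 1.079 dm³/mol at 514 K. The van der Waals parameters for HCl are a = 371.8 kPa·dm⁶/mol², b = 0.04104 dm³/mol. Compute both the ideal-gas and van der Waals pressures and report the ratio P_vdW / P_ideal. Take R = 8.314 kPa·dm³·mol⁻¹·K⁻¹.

P_vdW / P_ideal ≈ 0.9589

Ideal: P_ideal = RT/V_m = (8.314)(514)/1.079 = 3960.52 kPa
vdW: P = RT/(V_m − b) − a/V_m² = 4273.40/1.03796 − 371.8/1.16424 = 4117.11 − 319.350 = 3797.76 kPa
Ratio = 3797.76/3960.52 = 0.9589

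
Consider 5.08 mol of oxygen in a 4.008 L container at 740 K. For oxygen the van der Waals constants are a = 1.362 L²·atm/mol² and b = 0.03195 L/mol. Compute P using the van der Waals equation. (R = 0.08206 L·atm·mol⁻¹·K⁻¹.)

P ≈ 78.03 atm

P = nRT/(V − nb) − a n²/V²
nRT/(V − nb) = (5.08)(0.08206)(740)/(4.008 − 5.08×0.03195) = 308.48/3.8457 = 80.214 atm
a n²/V² = (1.362)(5.08)²/(4.008)² = 2.1880 atm
P = 80.214 − 2.1880 = 78.03 atm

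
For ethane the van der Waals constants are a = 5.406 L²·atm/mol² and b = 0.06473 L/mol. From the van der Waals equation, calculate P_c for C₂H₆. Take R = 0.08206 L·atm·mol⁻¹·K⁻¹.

P_c ≈ 47.79 atm

For a van der Waals gas, P_c = a/(27b²).
P_c = 5.406/(27×(0.06473)²) = 5.406/0.11313 = 47.79 atm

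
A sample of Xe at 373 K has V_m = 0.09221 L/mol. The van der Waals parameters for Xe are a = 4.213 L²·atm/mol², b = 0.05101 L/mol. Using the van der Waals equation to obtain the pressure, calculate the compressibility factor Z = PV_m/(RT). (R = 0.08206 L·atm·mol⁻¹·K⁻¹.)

P = RT/(V_m − b) − a/V_m² = (0.08206)(373)/(0.09221 − 0.05101) − 4.213/(0.09221)²
  = 30.608/0.041200 − 495.49 = 742.91 − 495.49 = 247.42 atm
Z = PV_m/(RT) = (247.42)(0.09221)/((0.08206)(373)) = 22.815/30.608 = 0.7454

Z ≈ 0.7454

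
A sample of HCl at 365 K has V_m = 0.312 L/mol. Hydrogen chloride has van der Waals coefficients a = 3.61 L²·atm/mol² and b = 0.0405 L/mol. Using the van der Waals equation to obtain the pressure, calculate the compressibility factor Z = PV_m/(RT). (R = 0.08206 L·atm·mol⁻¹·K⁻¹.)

P = RT/(V_m − b) − a/V_m² = (0.08206)(365)/(0.312 − 0.0405) − 3.61/(0.312)²
  = 29.952/0.27150 − 37.085 = 110.32 − 37.085 = 73.24 atm
Z = PV_m/(RT) = (73.24)(0.312)/((0.08206)(365)) = 22.851/29.952 = 0.7629

Z ≈ 0.7629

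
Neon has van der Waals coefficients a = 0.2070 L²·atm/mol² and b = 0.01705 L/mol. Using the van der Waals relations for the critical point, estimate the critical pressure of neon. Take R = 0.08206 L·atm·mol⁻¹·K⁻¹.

For a van der Waals gas, P_c = a/(27b²).
P_c = 0.2070/(27×(0.01705)²) = 0.2070/0.0078490 = 26.37 atm

P_c ≈ 26.37 atm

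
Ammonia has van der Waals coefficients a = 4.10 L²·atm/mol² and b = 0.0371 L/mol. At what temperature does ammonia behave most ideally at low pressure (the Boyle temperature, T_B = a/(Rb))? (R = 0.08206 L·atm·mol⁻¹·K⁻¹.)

For a van der Waals gas the second virial coefficient B₂ = b − a/(RT) vanishes at T_B = a/(Rb).
T_B = 4.10/(0.08206×0.0371) = 4.10/0.0030444 = 1347 K

T_B ≈ 1347 K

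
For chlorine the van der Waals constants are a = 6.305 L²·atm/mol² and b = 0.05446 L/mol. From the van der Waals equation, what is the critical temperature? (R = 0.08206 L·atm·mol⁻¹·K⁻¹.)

T_c ≈ 418.0 K

For a van der Waals gas, T_c = 8a/(27Rb).
T_c = 8×6.305/(27×0.08206×0.05446) = 50.440/0.12066 = 418.0 K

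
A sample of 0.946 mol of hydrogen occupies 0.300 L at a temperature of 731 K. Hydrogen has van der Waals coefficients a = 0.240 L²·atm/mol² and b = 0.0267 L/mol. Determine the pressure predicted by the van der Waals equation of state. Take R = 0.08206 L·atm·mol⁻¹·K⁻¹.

P = nRT/(V − nb) − a n²/V²
nRT/(V − nb) = (0.946)(0.08206)(731)/(0.300 − 0.946×0.0267) = 56.747/0.27474 = 206.55 atm
a n²/V² = (0.240)(0.946)²/(0.300)² = 2.3864 atm
P = 206.55 − 2.3864 = 204.2 atm

P ≈ 204.2 atm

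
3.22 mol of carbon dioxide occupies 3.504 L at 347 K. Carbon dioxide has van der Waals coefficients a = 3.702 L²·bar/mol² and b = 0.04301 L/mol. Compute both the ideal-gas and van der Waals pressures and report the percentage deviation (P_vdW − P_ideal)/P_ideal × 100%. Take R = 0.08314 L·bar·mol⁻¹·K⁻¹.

Ideal: P_ideal = nRT/V = (3.22)(0.08314)(347)/3.504 = 26.5113 bar
vdW: P = nRT/(V − nb) − a n²/V² = 92.8956/3.36551 − 38.3838/12.2780 = 27.6022 − 3.12623 = 24.4760 bar
% deviation = (24.4760 − 26.5113)/26.5113 × 100% = -7.68%

-7.68 %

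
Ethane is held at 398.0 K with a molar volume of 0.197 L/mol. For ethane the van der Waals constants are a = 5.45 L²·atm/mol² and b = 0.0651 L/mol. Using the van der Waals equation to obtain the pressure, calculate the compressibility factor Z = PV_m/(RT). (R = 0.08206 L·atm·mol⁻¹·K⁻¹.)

Z ≈ 0.6465

P = RT/(V_m − b) − a/V_m² = (0.08206)(398.0)/(0.197 − 0.0651) − 5.45/(0.197)²
  = 32.660/0.13190 − 140.43 = 247.61 − 140.43 = 107.18 atm
Z = PV_m/(RT) = (107.18)(0.197)/((0.08206)(398.0)) = 21.114/32.660 = 0.6465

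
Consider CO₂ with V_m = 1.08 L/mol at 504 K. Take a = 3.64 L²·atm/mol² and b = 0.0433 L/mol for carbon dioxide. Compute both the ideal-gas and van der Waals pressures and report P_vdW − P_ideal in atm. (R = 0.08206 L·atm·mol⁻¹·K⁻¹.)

Ideal: P_ideal = RT/V_m = (0.08206)(504)/1.08 = 38.2947 atm
vdW: P = RT/(V_m − b) − a/V_m² = 41.3582/1.03670 − 3.64/1.16640 = 39.8941 − 3.12071 = 36.7734 atm
ΔP = 36.7734 − 38.2947 = -1.521 atm

ΔP ≈ -1.521 atm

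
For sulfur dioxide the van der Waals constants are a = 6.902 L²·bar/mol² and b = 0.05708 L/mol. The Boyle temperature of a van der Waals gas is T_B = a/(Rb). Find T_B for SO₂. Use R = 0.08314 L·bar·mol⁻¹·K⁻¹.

For a van der Waals gas the second virial coefficient B₂ = b − a/(RT) vanishes at T_B = a/(Rb).
T_B = 6.902/(0.08314×0.05708) = 6.902/0.0047456 = 1454 K

T_B ≈ 1454 K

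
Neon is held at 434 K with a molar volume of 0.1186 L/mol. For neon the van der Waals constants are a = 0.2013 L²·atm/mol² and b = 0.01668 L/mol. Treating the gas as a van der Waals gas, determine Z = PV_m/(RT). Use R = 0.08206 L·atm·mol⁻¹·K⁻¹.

P = RT/(V_m − b) − a/V_m² = (0.08206)(434)/(0.1186 − 0.01668) − 0.2013/(0.1186)²
  = 35.614/0.10192 − 14.311 = 349.43 − 14.311 = 335.12 atm
Z = PV_m/(RT) = (335.12)(0.1186)/((0.08206)(434)) = 39.745/35.614 = 1.116

Z ≈ 1.116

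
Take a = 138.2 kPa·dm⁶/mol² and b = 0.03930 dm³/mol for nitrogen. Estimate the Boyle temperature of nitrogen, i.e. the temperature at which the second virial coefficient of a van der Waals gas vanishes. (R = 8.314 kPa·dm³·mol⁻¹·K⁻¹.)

T_B ≈ 423.0 K

For a van der Waals gas the second virial coefficient B₂ = b − a/(RT) vanishes at T_B = a/(Rb).
T_B = 138.2/(8.314×0.03930) = 138.2/0.32674 = 423.0 K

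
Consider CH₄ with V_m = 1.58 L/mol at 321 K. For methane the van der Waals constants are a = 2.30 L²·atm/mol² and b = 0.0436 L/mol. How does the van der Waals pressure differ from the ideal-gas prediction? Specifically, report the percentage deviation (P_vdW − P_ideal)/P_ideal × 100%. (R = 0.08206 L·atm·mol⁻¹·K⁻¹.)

-2.69 %

Ideal: P_ideal = RT/V_m = (0.08206)(321)/1.58 = 16.6717 atm
vdW: P = RT/(V_m − b) − a/V_m² = 26.3413/1.53640 − 2.30/2.49640 = 17.1448 − 0.921327 = 16.2235 atm
% deviation = (16.2235 − 16.6717)/16.6717 × 100% = -2.69%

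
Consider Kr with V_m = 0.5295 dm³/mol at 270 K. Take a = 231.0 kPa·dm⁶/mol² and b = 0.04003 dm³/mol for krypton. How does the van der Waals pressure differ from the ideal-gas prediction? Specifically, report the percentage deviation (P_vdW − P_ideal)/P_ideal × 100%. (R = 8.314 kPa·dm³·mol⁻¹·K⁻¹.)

-11.26 %

Ideal: P_ideal = RT/V_m = (8.314)(270)/0.5295 = 4239.43 kPa
vdW: P = RT/(V_m − b) − a/V_m² = 2244.78/0.489470 − 231.0/0.280370 = 4586.14 − 823.911 = 3762.23 kPa
% deviation = (3762.23 − 4239.43)/4239.43 × 100% = -11.26%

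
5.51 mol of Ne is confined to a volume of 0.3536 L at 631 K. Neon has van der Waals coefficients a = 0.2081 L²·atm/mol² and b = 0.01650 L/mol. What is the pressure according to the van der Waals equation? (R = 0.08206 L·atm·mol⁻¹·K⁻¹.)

P ≈ 1036 atm

P = nRT/(V − nb) − a n²/V²
nRT/(V − nb) = (5.51)(0.08206)(631)/(0.3536 − 5.51×0.01650) = 285.31/0.26269 = 1086.1 atm
a n²/V² = (0.2081)(5.51)²/(0.3536)² = 50.530 atm
P = 1086.1 − 50.530 = 1036 atm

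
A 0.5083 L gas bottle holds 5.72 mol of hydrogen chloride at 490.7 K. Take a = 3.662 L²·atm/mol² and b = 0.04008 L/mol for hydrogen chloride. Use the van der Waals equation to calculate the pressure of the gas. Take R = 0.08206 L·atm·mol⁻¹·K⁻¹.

P ≈ 361.7 atm

P = nRT/(V − nb) − a n²/V²
nRT/(V − nb) = (5.72)(0.08206)(490.7)/(0.5083 − 5.72×0.04008) = 230.33/0.27904 = 825.44 atm
a n²/V² = (3.662)(5.72)²/(0.5083)² = 463.74 atm
P = 825.44 − 463.74 = 361.7 atm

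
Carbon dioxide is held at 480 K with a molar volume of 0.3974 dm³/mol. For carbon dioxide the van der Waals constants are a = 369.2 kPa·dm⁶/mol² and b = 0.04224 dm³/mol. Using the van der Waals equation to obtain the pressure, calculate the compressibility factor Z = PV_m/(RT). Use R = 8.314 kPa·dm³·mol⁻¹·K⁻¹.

Z ≈ 0.8861

P = RT/(V_m − b) − a/V_m² = (8.314)(480)/(0.3974 − 0.04224) − 369.2/(0.3974)²
  = 3990.7/0.35516 − 2337.8 = 11236 − 2337.8 = 8898 kPa
Z = PV_m/(RT) = (8898)(0.3974)/((8.314)(480)) = 3536.1/3990.7 = 0.8861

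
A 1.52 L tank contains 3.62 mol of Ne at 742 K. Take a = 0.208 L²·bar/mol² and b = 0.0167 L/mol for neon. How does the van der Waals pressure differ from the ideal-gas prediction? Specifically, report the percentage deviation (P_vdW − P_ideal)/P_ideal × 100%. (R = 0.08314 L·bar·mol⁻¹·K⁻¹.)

3.34 %

Ideal: P_ideal = nRT/V = (3.62)(0.08314)(742)/1.52 = 146.919 bar
vdW: P = nRT/(V − nb) − a n²/V² = 223.317/1.45955 − 2.72572/2.31040 = 153.004 − 1.17976 = 151.824 bar
% deviation = (151.824 − 146.919)/146.919 × 100% = 3.34%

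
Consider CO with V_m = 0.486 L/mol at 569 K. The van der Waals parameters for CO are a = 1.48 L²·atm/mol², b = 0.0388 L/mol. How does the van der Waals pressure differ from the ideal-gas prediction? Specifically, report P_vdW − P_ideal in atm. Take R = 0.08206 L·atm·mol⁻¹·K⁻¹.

Ideal: P_ideal = RT/V_m = (0.08206)(569)/0.486 = 96.0744 atm
vdW: P = RT/(V_m − b) − a/V_m² = 46.6921/0.447200 − 1.48/0.236196 = 104.410 − 6.26598 = 98.144 atm
ΔP = 98.144 − 96.0744 = 2.07 atm

ΔP ≈ 2.07 atm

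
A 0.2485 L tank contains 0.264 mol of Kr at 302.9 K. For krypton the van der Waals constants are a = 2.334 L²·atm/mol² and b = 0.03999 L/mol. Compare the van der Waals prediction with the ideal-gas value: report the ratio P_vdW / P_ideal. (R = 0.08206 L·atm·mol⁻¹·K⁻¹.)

P_vdW / P_ideal ≈ 0.9446

Ideal: P_ideal = nRT/V = (0.264)(0.08206)(302.9)/0.2485 = 26.4063 atm
vdW: P = nRT/(V − nb) − a n²/V² = 6.56198/0.237943 − 0.162670/0.0617523 = 27.5779 − 2.63423 = 24.9437 atm
Ratio = 24.9437/26.4063 = 0.9446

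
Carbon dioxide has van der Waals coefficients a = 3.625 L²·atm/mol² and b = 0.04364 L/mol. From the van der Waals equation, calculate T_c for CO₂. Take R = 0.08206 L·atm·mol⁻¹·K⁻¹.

For a van der Waals gas, T_c = 8a/(27Rb).
T_c = 8×3.625/(27×0.08206×0.04364) = 29.000/0.096690 = 299.9 K

T_c ≈ 299.9 K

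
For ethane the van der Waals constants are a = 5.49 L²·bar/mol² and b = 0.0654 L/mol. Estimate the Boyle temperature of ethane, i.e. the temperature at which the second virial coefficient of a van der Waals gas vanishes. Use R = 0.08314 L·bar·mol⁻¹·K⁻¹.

T_B ≈ 1010 K

For a van der Waals gas the second virial coefficient B₂ = b − a/(RT) vanishes at T_B = a/(Rb).
T_B = 5.49/(0.08314×0.0654) = 5.49/0.0054374 = 1010 K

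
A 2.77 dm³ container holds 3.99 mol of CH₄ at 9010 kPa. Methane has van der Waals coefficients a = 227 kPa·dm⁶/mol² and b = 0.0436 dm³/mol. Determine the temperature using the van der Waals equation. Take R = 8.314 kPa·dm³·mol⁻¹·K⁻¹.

T ≈ 742.0 K

T = (P + a n²/V²)(V − nb)/(nR)
P + a n²/V² = 9010 + (227)(3.99)²/(2.77)² = 9481.0 kPa
V − nb = 2.77 − (3.99)(0.0436) = 2.5960 dm³
T = (9481.0)(2.5960)/((3.99)(8.314)) = 742.0 K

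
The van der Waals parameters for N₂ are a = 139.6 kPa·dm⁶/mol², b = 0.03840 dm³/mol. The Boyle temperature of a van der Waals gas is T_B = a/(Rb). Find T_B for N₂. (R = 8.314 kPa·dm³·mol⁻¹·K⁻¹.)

T_B ≈ 437.3 K

For a van der Waals gas the second virial coefficient B₂ = b − a/(RT) vanishes at T_B = a/(Rb).
T_B = 139.6/(8.314×0.03840) = 139.6/0.31926 = 437.3 K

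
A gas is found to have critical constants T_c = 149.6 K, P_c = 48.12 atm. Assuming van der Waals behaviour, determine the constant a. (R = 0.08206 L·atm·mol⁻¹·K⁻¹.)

a ≈ 1.321 L²·atm/mol²

From T_c = 8a/(27Rb) and P_c = a/(27b²): a = 27 R² T_c²/(64 P_c).
a = 27×(0.08206)²×(149.6)²/(64×48.12) = 4069.0/3079.7 = 1.321 L²·atm/mol²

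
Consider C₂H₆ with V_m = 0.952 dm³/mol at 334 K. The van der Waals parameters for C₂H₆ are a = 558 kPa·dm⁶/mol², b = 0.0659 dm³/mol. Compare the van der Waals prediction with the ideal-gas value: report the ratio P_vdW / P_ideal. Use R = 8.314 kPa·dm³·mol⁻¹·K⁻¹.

P_vdW / P_ideal ≈ 0.8633

Ideal: P_ideal = RT/V_m = (8.314)(334)/0.952 = 2916.89 kPa
vdW: P = RT/(V_m − b) − a/V_m² = 2776.88/0.886100 − 558/0.906304 = 3133.82 − 615.687 = 2518.13 kPa
Ratio = 2518.13/2916.89 = 0.8633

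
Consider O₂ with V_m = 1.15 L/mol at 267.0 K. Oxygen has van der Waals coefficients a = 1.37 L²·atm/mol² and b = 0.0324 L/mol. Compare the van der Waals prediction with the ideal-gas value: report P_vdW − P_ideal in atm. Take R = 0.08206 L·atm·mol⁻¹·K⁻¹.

Ideal: P_ideal = RT/V_m = (0.08206)(267.0)/1.15 = 19.0522 atm
vdW: P = RT/(V_m − b) − a/V_m² = 21.9100/1.11760 − 1.37/1.32250 = 19.6045 − 1.03592 = 18.5686 atm
ΔP = 18.5686 − 19.0522 = -0.484 atm

ΔP ≈ -0.484 atm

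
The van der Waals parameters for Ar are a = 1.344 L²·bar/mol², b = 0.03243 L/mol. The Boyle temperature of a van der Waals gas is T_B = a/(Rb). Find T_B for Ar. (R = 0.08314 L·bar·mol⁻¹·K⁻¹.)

For a van der Waals gas the second virial coefficient B₂ = b − a/(RT) vanishes at T_B = a/(Rb).
T_B = 1.344/(0.08314×0.03243) = 1.344/0.0026962 = 498.5 K

T_B ≈ 498.5 K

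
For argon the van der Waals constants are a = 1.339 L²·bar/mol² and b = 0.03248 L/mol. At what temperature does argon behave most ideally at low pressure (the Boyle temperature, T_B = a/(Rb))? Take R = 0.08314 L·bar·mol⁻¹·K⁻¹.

For a van der Waals gas the second virial coefficient B₂ = b − a/(RT) vanishes at T_B = a/(Rb).
T_B = 1.339/(0.08314×0.03248) = 1.339/0.0027004 = 495.9 K

T_B ≈ 495.9 K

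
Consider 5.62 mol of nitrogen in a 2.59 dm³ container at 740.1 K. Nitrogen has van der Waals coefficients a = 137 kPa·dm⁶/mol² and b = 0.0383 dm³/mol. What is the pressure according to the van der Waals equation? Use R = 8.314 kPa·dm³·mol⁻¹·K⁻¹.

P = nRT/(V − nb) − a n²/V²
nRT/(V − nb) = (5.62)(8.314)(740.1)/(2.59 − 5.62×0.0383) = 34581/2.3748 = 14562 kPa
a n²/V² = (137)(5.62)²/(2.59)² = 645.05 kPa
P = 14562 − 645.05 = 13917 kPa

P ≈ 13917 kPa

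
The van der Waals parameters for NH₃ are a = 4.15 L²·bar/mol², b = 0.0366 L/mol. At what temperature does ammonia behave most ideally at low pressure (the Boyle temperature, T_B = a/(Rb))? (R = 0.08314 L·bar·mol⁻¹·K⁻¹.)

T_B ≈ 1364 K

For a van der Waals gas the second virial coefficient B₂ = b − a/(RT) vanishes at T_B = a/(Rb).
T_B = 4.15/(0.08314×0.0366) = 4.15/0.0030429 = 1364 K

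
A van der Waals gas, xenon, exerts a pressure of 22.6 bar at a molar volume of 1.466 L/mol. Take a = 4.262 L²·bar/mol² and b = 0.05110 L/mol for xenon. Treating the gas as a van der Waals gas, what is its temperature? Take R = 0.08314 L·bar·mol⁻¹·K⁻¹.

T ≈ 418.4 K

T = (P + a/V_m²)(V_m − b)/R
P + a/V_m² = 22.6 + 4.262/(1.466)² = 24.583 bar
V_m − b = 1.466 − 0.05110 = 1.4149 L/mol
T = (24.583)(1.4149)/0.08314 = 418.4 K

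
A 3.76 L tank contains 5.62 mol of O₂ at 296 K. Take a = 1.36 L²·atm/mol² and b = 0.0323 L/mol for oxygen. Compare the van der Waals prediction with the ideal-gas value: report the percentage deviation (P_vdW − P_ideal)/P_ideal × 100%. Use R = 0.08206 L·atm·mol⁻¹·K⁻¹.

Ideal: P_ideal = nRT/V = (5.62)(0.08206)(296)/3.76 = 36.3054 atm
vdW: P = nRT/(V − nb) − a n²/V² = 136.508/3.57847 − 42.9548/14.1376 = 38.1470 − 3.03834 = 35.1087 atm
% deviation = (35.1087 − 36.3054)/36.3054 × 100% = -3.30%

-3.30 %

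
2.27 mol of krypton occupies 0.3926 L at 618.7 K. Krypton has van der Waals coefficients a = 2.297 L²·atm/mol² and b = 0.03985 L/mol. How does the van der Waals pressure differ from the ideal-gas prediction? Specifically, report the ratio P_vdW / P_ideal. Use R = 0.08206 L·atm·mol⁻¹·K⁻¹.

P_vdW / P_ideal ≈ 1.038

Ideal: P_ideal = nRT/V = (2.27)(0.08206)(618.7)/0.3926 = 293.553 atm
vdW: P = nRT/(V − nb) − a n²/V² = 115.249/0.302141 − 11.8362/0.154135 = 381.441 − 76.7911 = 304.650 atm
Ratio = 304.650/293.553 = 1.038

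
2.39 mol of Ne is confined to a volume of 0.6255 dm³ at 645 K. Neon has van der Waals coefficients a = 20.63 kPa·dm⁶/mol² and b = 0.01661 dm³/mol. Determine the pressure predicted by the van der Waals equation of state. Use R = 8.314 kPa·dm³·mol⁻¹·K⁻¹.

P ≈ 21577 kPa

P = nRT/(V − nb) − a n²/V²
nRT/(V − nb) = (2.39)(8.314)(645)/(0.6255 − 2.39×0.01661) = 12816/0.58580 = 21878 kPa
a n²/V² = (20.63)(2.39)²/(0.6255)² = 301.19 kPa
P = 21878 − 301.19 = 21577 kPa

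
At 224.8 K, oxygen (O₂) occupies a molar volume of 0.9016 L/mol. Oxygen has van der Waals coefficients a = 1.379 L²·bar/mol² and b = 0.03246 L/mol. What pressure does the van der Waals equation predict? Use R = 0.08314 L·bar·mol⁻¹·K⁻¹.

P ≈ 19.81 bar

P = RT/(V_m − b) − a/V_m²
RT/(V_m − b) = (0.08314)(224.8)/(0.9016 − 0.03246) = 18.690/0.86914 = 21.504 bar
a/V_m² = 1.379/(0.9016)² = 1.6964 bar
P = 21.504 − 1.6964 = 19.81 bar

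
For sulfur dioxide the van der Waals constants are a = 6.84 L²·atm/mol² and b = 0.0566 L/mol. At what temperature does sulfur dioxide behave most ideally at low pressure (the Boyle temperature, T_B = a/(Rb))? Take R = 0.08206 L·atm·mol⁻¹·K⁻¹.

For a van der Waals gas the second virial coefficient B₂ = b − a/(RT) vanishes at T_B = a/(Rb).
T_B = 6.84/(0.08206×0.0566) = 6.84/0.0046446 = 1473 K

T_B ≈ 1473 K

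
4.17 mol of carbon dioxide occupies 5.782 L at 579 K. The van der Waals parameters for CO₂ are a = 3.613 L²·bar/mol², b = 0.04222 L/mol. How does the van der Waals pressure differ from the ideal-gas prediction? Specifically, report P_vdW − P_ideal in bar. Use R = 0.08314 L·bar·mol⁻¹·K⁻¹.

Ideal: P_ideal = nRT/V = (4.17)(0.08314)(579)/5.782 = 34.7173 bar
vdW: P = nRT/(V − nb) − a n²/V² = 200.736/5.60594 − 62.8261/33.4315 = 35.8077 − 1.87925 = 33.9285 bar
ΔP = 33.9285 − 34.7173 = -0.789 bar

ΔP ≈ -0.789 bar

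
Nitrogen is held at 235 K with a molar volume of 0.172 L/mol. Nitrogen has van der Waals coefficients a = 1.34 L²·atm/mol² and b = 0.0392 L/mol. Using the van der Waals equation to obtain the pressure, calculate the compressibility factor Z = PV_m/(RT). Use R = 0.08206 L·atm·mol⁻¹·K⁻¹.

Z ≈ 0.8912

P = RT/(V_m − b) − a/V_m² = (0.08206)(235)/(0.172 − 0.0392) − 1.34/(0.172)²
  = 19.284/0.13280 − 45.295 = 145.21 − 45.295 = 99.92 atm
Z = PV_m/(RT) = (99.92)(0.172)/((0.08206)(235)) = 17.186/19.284 = 0.8912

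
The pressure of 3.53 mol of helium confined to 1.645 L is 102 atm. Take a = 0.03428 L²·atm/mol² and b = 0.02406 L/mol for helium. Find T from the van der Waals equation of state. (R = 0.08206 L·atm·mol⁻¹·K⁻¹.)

T = (P + a n²/V²)(V − nb)/(nR)
P + a n²/V² = 102 + (0.03428)(3.53)²/(1.645)² = 102.16 atm
V − nb = 1.645 − (3.53)(0.02406) = 1.5601 L
T = (102.16)(1.5601)/((3.53)(0.08206)) = 550.2 K

T ≈ 550.2 K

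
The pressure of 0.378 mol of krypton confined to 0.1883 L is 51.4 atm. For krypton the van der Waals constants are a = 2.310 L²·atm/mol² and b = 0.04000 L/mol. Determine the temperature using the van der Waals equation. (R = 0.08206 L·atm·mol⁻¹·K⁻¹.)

T = (P + a n²/V²)(V − nb)/(nR)
P + a n²/V² = 51.4 + (2.310)(0.378)²/(0.1883)² = 60.709 atm
V − nb = 0.1883 − (0.378)(0.04000) = 0.17318 L
T = (60.709)(0.17318)/((0.378)(0.08206)) = 338.9 K

T ≈ 338.9 K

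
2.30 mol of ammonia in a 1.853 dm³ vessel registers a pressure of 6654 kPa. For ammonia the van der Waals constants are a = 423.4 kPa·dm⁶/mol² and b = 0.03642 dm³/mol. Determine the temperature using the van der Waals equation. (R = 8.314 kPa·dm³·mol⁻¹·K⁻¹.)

T ≈ 676.0 K

T = (P + a n²/V²)(V − nb)/(nR)
P + a n²/V² = 6654 + (423.4)(2.30)²/(1.853)² = 7306.3 kPa
V − nb = 1.853 − (2.30)(0.03642) = 1.7692 dm³
T = (7306.3)(1.7692)/((2.30)(8.314)) = 676.0 K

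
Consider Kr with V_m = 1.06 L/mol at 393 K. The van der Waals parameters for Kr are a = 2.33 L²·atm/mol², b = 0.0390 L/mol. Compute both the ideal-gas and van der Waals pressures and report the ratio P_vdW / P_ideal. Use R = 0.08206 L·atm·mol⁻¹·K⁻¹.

Ideal: P_ideal = RT/V_m = (0.08206)(393)/1.06 = 30.4241 atm
vdW: P = RT/(V_m − b) − a/V_m² = 32.2496/1.02100 − 2.33/1.12360 = 31.5863 − 2.07369 = 29.5126 atm
Ratio = 29.5126/30.4241 = 0.9700

P_vdW / P_ideal ≈ 0.9700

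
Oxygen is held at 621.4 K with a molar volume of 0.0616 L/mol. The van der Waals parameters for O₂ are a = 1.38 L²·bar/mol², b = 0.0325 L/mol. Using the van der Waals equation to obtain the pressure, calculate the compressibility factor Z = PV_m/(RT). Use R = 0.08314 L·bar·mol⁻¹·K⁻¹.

Z ≈ 1.683

P = RT/(V_m − b) − a/V_m² = (0.08314)(621.4)/(0.0616 − 0.0325) − 1.38/(0.0616)²
  = 51.663/0.029100 − 363.68 = 1775.4 − 363.68 = 1411.7 bar
Z = PV_m/(RT) = (1411.7)(0.0616)/((0.08314)(621.4)) = 86.961/51.663 = 1.683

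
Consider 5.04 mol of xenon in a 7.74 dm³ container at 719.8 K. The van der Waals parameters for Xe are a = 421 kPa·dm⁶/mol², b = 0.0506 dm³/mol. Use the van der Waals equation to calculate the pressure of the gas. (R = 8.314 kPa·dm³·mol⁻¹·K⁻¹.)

P = nRT/(V − nb) − a n²/V²
nRT/(V − nb) = (5.04)(8.314)(719.8)/(7.74 − 5.04×0.0506) = 30161/7.4850 = 4029.5 kPa
a n²/V² = (421)(5.04)²/(7.74)² = 178.51 kPa
P = 4029.5 − 178.51 = 3851 kPa

P ≈ 3851 kPa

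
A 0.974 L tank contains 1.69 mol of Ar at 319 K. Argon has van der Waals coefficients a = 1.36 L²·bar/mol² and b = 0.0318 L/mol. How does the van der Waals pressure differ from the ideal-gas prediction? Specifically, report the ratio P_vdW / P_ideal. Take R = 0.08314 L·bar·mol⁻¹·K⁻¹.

Ideal: P_ideal = nRT/V = (1.69)(0.08314)(319)/0.974 = 46.0181 bar
vdW: P = nRT/(V − nb) − a n²/V² = 44.8216/0.920258 − 3.88430/0.948676 = 48.7055 − 4.09444 = 44.6111 bar
Ratio = 44.6111/46.0181 = 0.9694

P_vdW / P_ideal ≈ 0.9694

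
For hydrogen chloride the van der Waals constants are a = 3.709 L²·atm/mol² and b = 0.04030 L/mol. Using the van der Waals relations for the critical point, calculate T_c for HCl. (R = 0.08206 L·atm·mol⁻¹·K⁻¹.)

T_c ≈ 332.3 K

For a van der Waals gas, T_c = 8a/(27Rb).
T_c = 8×3.709/(27×0.08206×0.04030) = 29.672/0.089289 = 332.3 K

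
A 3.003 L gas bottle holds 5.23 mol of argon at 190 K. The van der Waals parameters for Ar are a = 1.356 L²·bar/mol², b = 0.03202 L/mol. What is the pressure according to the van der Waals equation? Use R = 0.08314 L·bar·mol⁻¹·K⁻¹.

P ≈ 25.02 bar

P = nRT/(V − nb) − a n²/V²
nRT/(V − nb) = (5.23)(0.08314)(190)/(3.003 − 5.23×0.03202) = 82.616/2.8355 = 29.136 bar
a n²/V² = (1.356)(5.23)²/(3.003)² = 4.1129 bar
P = 29.136 − 4.1129 = 25.02 bar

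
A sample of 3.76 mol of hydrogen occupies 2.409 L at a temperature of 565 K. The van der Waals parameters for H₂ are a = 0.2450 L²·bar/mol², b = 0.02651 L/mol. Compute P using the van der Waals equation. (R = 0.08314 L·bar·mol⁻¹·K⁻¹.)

P = nRT/(V − nb) − a n²/V²
nRT/(V − nb) = (3.76)(0.08314)(565)/(2.409 − 3.76×0.02651) = 176.62/2.3093 = 76.482 bar
a n²/V² = (0.2450)(3.76)²/(2.409)² = 0.59685 bar
P = 76.482 − 0.59685 = 75.89 bar

P ≈ 75.89 bar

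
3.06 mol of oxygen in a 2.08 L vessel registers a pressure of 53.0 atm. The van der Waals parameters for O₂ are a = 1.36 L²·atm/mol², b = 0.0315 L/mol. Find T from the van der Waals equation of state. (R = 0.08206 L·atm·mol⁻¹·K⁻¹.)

T ≈ 441.9 K

T = (P + a n²/V²)(V − nb)/(nR)
P + a n²/V² = 53.0 + (1.36)(3.06)²/(2.08)² = 55.943 atm
V − nb = 2.08 − (3.06)(0.0315) = 1.9836 L
T = (55.943)(1.9836)/((3.06)(0.08206)) = 441.9 K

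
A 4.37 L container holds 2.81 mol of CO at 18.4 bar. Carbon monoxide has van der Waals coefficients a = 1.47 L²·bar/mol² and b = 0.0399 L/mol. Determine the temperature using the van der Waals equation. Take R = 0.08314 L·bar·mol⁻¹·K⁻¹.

T = (P + a n²/V²)(V − nb)/(nR)
P + a n²/V² = 18.4 + (1.47)(2.81)²/(4.37)² = 19.008 bar
V − nb = 4.37 − (2.81)(0.0399) = 4.2579 L
T = (19.008)(4.2579)/((2.81)(0.08314)) = 346.4 K

T ≈ 346.4 K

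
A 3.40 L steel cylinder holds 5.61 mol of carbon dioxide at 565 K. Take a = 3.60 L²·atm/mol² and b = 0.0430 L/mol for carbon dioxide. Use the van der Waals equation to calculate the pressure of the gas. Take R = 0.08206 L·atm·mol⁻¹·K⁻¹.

P = nRT/(V − nb) − a n²/V²
nRT/(V − nb) = (5.61)(0.08206)(565)/(3.40 − 5.61×0.0430) = 260.10/3.1588 = 82.341 atm
a n²/V² = (3.60)(5.61)²/(3.40)² = 9.8010 atm
P = 82.341 − 9.8010 = 72.54 atm

P ≈ 72.54 atm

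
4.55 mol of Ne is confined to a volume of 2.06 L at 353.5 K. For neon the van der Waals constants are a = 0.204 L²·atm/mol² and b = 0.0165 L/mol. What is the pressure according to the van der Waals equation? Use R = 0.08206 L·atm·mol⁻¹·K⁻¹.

P = nRT/(V − nb) − a n²/V²
nRT/(V − nb) = (4.55)(0.08206)(353.5)/(2.06 − 4.55×0.0165) = 131.99/1.9849 = 66.497 atm
a n²/V² = (0.204)(4.55)²/(2.06)² = 0.99522 atm
P = 66.497 − 0.99522 = 65.50 atm

P ≈ 65.50 atm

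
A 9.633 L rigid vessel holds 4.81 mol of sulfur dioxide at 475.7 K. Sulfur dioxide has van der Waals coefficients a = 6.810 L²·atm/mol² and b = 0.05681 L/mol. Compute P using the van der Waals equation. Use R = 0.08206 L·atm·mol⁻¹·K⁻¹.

P = nRT/(V − nb) − a n²/V²
nRT/(V − nb) = (4.81)(0.08206)(475.7)/(9.633 − 4.81×0.05681) = 187.76/9.3597 = 20.060 atm
a n²/V² = (6.810)(4.81)²/(9.633)² = 1.6979 atm
P = 20.060 − 1.6979 = 18.36 atm

P ≈ 18.36 atm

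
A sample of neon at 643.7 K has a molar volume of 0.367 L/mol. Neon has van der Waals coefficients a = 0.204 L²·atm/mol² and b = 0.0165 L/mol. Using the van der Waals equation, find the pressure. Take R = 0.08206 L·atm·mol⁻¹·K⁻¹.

P = RT/(V_m − b) − a/V_m²
RT/(V_m − b) = (0.08206)(643.7)/(0.367 − 0.0165) = 52.822/0.35050 = 150.70 atm
a/V_m² = 0.204/(0.367)² = 1.5146 atm
P = 150.70 − 1.5146 = 149.2 atm

P ≈ 149.2 atm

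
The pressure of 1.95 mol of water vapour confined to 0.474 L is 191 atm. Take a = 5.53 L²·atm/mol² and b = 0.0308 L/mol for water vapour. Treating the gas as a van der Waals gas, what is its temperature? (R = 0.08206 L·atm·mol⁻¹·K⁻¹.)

T ≈ 736.2 K

T = (P + a n²/V²)(V − nb)/(nR)
P + a n²/V² = 191 + (5.53)(1.95)²/(0.474)² = 284.59 atm
V − nb = 0.474 − (1.95)(0.0308) = 0.41394 L
T = (284.59)(0.41394)/((1.95)(0.08206)) = 736.2 K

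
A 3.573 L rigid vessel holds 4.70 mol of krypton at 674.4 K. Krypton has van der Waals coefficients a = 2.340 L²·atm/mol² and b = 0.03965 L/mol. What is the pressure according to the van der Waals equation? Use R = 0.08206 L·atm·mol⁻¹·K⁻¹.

P = nRT/(V − nb) − a n²/V²
nRT/(V − nb) = (4.70)(0.08206)(674.4)/(3.573 − 4.70×0.03965) = 260.10/3.3866 = 76.803 atm
a n²/V² = (2.340)(4.70)²/(3.573)² = 4.0490 atm
P = 76.803 − 4.0490 = 72.75 atm

P ≈ 72.75 atm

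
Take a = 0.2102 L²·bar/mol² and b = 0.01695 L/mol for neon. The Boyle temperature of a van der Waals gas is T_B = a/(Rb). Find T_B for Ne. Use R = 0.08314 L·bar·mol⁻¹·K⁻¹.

T_B ≈ 149.2 K

For a van der Waals gas the second virial coefficient B₂ = b − a/(RT) vanishes at T_B = a/(Rb).
T_B = 0.2102/(0.08314×0.01695) = 0.2102/0.0014092 = 149.2 K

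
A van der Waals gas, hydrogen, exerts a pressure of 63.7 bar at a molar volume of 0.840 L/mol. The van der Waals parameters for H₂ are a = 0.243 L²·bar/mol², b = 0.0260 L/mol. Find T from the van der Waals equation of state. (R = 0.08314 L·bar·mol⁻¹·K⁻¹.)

T ≈ 627.0 K

T = (P + a/V_m²)(V_m − b)/R
P + a/V_m² = 63.7 + 0.243/(0.840)² = 64.044 bar
V_m − b = 0.840 − 0.0260 = 0.81400 L/mol
T = (64.044)(0.81400)/0.08314 = 627.0 K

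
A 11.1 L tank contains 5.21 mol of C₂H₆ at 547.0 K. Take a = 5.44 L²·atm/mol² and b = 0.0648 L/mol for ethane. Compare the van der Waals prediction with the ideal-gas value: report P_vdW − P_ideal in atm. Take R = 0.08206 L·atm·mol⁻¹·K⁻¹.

Ideal: P_ideal = nRT/V = (5.21)(0.08206)(547.0)/11.1 = 21.0685 atm
vdW: P = nRT/(V − nb) − a n²/V² = 233.860/10.7624 − 147.664/123.210 = 21.7294 − 1.19847 = 20.5309 atm
ΔP = 20.5309 − 21.0685 = -0.538 atm

ΔP ≈ -0.538 atm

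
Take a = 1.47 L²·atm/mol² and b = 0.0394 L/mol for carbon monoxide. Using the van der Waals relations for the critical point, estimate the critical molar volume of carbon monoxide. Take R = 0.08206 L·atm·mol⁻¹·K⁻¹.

V_m,c ≈ 0.1182 L/mol

For a van der Waals gas, V_m,c = 3b.
V_m,c = 3×0.0394 = 0.1182 L/mol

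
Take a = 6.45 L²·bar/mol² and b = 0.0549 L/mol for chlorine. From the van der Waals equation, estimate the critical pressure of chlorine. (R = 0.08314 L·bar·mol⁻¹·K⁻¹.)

For a van der Waals gas, P_c = a/(27b²).
P_c = 6.45/(27×(0.0549)²) = 6.45/0.081378 = 79.26 bar

P_c ≈ 79.26 bar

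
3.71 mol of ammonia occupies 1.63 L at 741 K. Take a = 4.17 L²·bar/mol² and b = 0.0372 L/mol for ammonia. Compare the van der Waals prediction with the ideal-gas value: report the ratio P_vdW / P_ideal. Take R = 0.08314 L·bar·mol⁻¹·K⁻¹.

Ideal: P_ideal = nRT/V = (3.71)(0.08314)(741)/1.63 = 140.221 bar
vdW: P = nRT/(V − nb) − a n²/V² = 228.561/1.49199 − 57.3963/2.65690 = 153.192 − 21.6027 = 131.589 bar
Ratio = 131.589/140.221 = 0.9384

P_vdW / P_ideal ≈ 0.9384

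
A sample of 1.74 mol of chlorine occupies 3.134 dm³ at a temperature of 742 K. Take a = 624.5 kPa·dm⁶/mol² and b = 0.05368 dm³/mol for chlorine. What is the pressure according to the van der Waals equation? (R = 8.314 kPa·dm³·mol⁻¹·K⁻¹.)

P ≈ 3338 kPa

P = nRT/(V − nb) − a n²/V²
nRT/(V − nb) = (1.74)(8.314)(742)/(3.134 − 1.74×0.05368) = 10734/3.0406 = 3530.2 kPa
a n²/V² = (624.5)(1.74)²/(3.134)² = 192.50 kPa
P = 3530.2 − 192.50 = 3338 kPa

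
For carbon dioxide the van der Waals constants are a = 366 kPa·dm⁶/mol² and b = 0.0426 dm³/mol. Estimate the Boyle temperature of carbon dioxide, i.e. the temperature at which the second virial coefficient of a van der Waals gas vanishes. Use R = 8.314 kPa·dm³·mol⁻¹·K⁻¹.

T_B ≈ 1033 K

For a van der Waals gas the second virial coefficient B₂ = b − a/(RT) vanishes at T_B = a/(Rb).
T_B = 366/(8.314×0.0426) = 366/0.35418 = 1033 K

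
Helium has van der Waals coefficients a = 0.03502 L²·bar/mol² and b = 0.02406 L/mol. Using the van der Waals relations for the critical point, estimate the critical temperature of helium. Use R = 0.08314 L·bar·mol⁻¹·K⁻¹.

T_c ≈ 5.187 K

For a van der Waals gas, T_c = 8a/(27Rb).
T_c = 8×0.03502/(27×0.08314×0.02406) = 0.28016/0.054009 = 5.187 K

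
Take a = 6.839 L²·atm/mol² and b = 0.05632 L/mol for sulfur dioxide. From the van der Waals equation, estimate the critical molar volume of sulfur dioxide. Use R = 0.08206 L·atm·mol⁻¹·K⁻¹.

V_m,c ≈ 0.1690 L/mol

For a van der Waals gas, V_m,c = 3b.
V_m,c = 3×0.05632 = 0.1690 L/mol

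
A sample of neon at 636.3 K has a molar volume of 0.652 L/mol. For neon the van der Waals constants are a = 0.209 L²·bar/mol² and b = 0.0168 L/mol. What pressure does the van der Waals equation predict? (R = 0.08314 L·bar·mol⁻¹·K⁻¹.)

P ≈ 82.79 bar

P = RT/(V_m − b) − a/V_m²
RT/(V_m − b) = (0.08314)(636.3)/(0.652 − 0.0168) = 52.902/0.63520 = 83.284 bar
a/V_m² = 0.209/(0.652)² = 0.49164 bar
P = 83.284 − 0.49164 = 82.79 bar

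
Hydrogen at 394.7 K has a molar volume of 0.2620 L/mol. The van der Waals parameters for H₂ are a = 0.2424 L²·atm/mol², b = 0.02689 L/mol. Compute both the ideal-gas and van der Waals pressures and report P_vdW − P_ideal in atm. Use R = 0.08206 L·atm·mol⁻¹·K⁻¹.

Ideal: P_ideal = RT/V_m = (0.08206)(394.7)/0.2620 = 123.622 atm
vdW: P = RT/(V_m − b) − a/V_m² = 32.3891/0.235110 − 0.2424/0.0686440 = 137.761 − 3.53126 = 134.230 atm
ΔP = 134.230 − 123.622 = 10.61 atm

ΔP ≈ 10.61 atm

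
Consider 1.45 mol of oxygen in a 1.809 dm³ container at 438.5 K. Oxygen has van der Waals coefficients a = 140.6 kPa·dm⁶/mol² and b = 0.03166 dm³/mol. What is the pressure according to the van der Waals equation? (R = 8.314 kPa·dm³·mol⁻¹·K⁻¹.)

P ≈ 2908 kPa

P = nRT/(V − nb) − a n²/V²
nRT/(V − nb) = (1.45)(8.314)(438.5)/(1.809 − 1.45×0.03166) = 5286.2/1.7631 = 2998.2 kPa
a n²/V² = (140.6)(1.45)²/(1.809)² = 90.333 kPa
P = 2998.2 − 90.333 = 2908 kPa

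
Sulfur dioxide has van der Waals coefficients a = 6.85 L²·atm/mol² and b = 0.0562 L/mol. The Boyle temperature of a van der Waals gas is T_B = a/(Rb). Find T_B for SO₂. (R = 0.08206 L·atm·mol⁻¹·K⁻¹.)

T_B ≈ 1485 K

For a van der Waals gas the second virial coefficient B₂ = b − a/(RT) vanishes at T_B = a/(Rb).
T_B = 6.85/(0.08206×0.0562) = 6.85/0.0046118 = 1485 K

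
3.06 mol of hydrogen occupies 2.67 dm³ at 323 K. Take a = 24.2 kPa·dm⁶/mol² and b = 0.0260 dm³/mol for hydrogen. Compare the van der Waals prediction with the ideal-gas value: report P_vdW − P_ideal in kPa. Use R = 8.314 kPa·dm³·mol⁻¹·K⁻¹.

Ideal: P_ideal = nRT/V = (3.06)(8.314)(323)/2.67 = 3077.67 kPa
vdW: P = nRT/(V − nb) − a n²/V² = 8217.39/2.59044 − 226.599/7.12890 = 3172.20 − 31.7860 = 3140.41 kPa
ΔP = 3140.41 − 3077.67 = 62.7 kPa

ΔP ≈ 62.7 kPa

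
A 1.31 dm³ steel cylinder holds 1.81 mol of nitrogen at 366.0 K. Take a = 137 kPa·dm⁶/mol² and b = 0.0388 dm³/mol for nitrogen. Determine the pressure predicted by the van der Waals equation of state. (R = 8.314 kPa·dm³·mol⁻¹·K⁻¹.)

P ≈ 4181 kPa

P = nRT/(V − nb) − a n²/V²
nRT/(V − nb) = (1.81)(8.314)(366.0)/(1.31 − 1.81×0.0388) = 5507.7/1.2398 = 4442.4 kPa
a n²/V² = (137)(1.81)²/(1.31)² = 261.54 kPa
P = 4442.4 − 261.54 = 4181 kPa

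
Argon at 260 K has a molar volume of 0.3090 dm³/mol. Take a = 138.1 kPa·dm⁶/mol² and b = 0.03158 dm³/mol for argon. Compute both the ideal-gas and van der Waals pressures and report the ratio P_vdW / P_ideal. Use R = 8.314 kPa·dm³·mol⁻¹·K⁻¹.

P_vdW / P_ideal ≈ 0.9071

Ideal: P_ideal = RT/V_m = (8.314)(260)/0.3090 = 6995.60 kPa
vdW: P = RT/(V_m − b) − a/V_m² = 2161.64/0.277420 − 138.1/0.0954810 = 7791.94 − 1446.36 = 6345.58 kPa
Ratio = 6345.58/6995.60 = 0.9071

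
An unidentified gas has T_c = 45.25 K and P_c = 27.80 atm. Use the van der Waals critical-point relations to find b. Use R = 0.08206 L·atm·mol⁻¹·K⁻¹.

From T_c = 8a/(27Rb) and P_c = a/(27b²): b = R T_c/(8 P_c).
b = (0.08206)(45.25)/(8×27.80) = 3.7132/222.40 = 0.01670 L/mol

b ≈ 0.01670 L/mol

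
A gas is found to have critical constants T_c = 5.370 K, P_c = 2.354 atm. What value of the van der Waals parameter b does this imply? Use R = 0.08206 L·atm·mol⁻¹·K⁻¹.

From T_c = 8a/(27Rb) and P_c = a/(27b²): b = R T_c/(8 P_c).
b = (0.08206)(5.370)/(8×2.354) = 0.44066/18.832 = 0.02340 L/mol

b ≈ 0.02340 L/mol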